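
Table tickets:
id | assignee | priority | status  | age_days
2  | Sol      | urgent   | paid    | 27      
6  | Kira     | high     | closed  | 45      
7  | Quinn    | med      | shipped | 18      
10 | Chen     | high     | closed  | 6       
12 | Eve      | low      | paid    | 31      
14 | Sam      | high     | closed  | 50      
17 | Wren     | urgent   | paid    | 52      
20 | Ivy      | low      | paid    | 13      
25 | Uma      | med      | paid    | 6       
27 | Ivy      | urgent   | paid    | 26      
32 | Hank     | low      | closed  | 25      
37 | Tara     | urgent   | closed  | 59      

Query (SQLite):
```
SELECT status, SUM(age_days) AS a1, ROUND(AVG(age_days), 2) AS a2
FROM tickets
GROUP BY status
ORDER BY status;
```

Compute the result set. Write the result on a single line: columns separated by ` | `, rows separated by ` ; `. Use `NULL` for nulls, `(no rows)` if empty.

Group tickets by status.
Per group compute: SUM(age_days), ROUND(AVG(age_days), 2).
  closed: ids {6, 10, 14, 32, 37} → SUM(age_days)=185, ROUND(AVG(age_days), 2)=37
  paid: ids {2, 12, 17, 20, 25, 27} → SUM(age_days)=155, ROUND(AVG(age_days), 2)=25.83
  shipped: ids {7} → SUM(age_days)=18, ROUND(AVG(age_days), 2)=18

closed | 185 | 37 ; paid | 155 | 25.83 ; shipped | 18 | 18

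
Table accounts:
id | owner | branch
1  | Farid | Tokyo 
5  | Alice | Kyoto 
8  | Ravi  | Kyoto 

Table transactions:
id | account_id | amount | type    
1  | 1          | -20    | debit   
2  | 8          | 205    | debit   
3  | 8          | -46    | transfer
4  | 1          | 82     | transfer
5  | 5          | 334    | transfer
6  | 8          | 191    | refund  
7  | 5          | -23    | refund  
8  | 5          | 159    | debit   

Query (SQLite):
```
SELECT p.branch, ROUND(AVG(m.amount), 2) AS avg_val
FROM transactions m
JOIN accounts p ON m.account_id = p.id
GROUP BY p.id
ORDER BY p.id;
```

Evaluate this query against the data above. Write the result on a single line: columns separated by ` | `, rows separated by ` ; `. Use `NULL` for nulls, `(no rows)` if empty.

Tokyo | 31 ; Kyoto | 156.67 ; Kyoto | 116.67

Join each transactions row to its accounts via account_id.
Group joined rows by accounts.id; compute ROUND(AVG(m.amount), 2) per group.
  1: ids {1, 4} → ROUND(AVG(m.amount), 2)=31
  5: ids {5, 7, 8} → ROUND(AVG(m.amount), 2)=156.67
  8: ids {2, 3, 6} → ROUND(AVG(m.amount), 2)=116.67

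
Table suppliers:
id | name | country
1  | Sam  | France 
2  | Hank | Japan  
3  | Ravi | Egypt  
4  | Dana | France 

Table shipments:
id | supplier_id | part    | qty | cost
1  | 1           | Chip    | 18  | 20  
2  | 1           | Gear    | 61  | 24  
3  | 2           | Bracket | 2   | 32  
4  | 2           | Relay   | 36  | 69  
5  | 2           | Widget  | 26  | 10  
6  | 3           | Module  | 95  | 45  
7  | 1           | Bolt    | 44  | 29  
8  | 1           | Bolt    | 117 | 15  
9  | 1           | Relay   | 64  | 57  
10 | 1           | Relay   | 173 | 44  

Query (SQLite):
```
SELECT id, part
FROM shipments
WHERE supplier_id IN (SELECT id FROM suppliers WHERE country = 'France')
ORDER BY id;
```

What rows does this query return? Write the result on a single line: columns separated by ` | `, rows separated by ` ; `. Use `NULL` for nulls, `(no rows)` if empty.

1 | Chip ; 2 | Gear ; 7 | Bolt ; 8 | Bolt ; 9 | Relay ; 10 | Relay

Inner query: suppliers.id where country = 'France'.
Outer: keep shipments rows whose supplier_id is in that set.
Inner query → {1, 4}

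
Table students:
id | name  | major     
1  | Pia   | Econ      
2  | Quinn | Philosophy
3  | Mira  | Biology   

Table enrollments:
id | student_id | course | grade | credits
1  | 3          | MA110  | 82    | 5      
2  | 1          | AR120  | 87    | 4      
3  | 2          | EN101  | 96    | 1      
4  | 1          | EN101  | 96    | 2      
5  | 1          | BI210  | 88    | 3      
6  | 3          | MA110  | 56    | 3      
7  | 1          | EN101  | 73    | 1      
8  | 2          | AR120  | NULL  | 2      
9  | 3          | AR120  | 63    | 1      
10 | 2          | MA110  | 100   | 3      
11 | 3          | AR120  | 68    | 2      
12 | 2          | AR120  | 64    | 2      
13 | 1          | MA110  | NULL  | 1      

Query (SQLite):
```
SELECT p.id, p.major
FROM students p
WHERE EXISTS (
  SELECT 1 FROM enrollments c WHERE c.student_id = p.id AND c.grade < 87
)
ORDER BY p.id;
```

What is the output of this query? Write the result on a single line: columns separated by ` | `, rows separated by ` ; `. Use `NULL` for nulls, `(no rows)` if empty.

1 | Econ ; 2 | Philosophy ; 3 | Biology

For each students row, check whether any enrollments with matching student_id has grade < 87.
Keep rows where that is true.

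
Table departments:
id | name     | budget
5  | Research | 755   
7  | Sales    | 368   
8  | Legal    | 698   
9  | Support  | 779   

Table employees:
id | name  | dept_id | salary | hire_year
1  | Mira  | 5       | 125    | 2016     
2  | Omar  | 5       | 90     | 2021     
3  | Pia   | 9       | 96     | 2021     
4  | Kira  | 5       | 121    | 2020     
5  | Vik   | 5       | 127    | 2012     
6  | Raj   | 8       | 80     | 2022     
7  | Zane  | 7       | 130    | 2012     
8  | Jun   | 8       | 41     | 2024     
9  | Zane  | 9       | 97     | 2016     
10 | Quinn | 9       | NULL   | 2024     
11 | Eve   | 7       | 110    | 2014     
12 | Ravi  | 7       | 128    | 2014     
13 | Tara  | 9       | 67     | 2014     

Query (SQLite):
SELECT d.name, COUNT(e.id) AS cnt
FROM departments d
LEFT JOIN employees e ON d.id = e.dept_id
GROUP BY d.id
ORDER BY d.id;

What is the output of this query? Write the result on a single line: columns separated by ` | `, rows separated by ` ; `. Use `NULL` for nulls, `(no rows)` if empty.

LEFT JOIN keeps every departments row; unmatched ones get NULL for employees columns.
Group by departments.id and compute COUNT(e.id). COUNT(col) of an all-NULL group is 0.
  5: ids {1, 2, 4, 5} → COUNT(e.id)=4
  7: ids {7, 11, 12} → COUNT(e.id)=3
  8: ids {6, 8} → COUNT(e.id)=2
  9: ids {3, 9, 10, 13} → COUNT(e.id)=4

Research | 4 ; Sales | 3 ; Legal | 2 ; Support | 4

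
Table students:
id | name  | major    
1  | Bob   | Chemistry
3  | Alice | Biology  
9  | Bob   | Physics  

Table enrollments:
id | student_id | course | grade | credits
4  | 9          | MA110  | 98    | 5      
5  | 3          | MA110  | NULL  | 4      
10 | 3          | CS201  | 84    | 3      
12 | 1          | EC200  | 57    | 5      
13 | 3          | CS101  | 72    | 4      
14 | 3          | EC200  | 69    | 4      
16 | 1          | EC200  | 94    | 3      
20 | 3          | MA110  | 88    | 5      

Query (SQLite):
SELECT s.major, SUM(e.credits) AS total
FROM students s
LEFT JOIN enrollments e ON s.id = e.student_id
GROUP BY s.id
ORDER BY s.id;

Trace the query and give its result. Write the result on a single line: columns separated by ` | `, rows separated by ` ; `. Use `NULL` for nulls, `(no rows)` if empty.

Chemistry | 8 ; Biology | 20 ; Physics | 5

LEFT JOIN keeps every students row; unmatched ones get NULL for enrollments columns.
Group by students.id and compute SUM(e.credits). SUM over an all-NULL group is NULL.
  1: ids {12, 16} → SUM(e.credits)=8
  3: ids {5, 10, 13, 14, 20} → SUM(e.credits)=20
  9: ids {4} → SUM(e.credits)=5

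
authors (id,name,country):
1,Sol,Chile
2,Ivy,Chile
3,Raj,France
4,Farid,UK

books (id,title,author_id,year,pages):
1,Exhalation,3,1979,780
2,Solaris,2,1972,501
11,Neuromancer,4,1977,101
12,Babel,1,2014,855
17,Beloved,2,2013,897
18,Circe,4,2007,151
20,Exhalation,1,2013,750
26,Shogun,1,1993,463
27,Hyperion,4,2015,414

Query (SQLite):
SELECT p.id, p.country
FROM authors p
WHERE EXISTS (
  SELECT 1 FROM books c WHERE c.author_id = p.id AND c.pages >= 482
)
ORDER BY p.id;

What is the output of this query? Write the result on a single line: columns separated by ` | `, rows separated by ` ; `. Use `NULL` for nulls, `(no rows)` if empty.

For each authors row, check whether any books with matching author_id has pages >= 482.
Keep rows where that is true.

1 | Chile ; 2 | Chile ; 3 | France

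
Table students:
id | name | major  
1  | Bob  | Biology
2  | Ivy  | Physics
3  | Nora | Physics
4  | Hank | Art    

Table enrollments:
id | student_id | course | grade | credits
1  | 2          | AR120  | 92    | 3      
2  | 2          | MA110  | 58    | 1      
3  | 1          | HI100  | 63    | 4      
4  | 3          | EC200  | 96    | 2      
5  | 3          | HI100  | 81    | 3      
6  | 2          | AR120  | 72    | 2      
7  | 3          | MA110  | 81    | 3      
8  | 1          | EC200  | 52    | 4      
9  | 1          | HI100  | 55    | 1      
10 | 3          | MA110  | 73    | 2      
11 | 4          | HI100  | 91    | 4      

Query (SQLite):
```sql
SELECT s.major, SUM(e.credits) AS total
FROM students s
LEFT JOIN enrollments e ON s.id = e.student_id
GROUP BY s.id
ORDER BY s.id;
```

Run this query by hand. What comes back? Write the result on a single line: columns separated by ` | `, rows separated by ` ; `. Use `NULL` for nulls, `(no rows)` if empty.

LEFT JOIN keeps every students row; unmatched ones get NULL for enrollments columns.
Group by students.id and compute SUM(e.credits). SUM over an all-NULL group is NULL.
  1: ids {3, 8, 9} → SUM(e.credits)=9
  2: ids {1, 2, 6} → SUM(e.credits)=6
  3: ids {4, 5, 7, 10} → SUM(e.credits)=10
  4: ids {11} → SUM(e.credits)=4

Biology | 9 ; Physics | 6 ; Physics | 10 ; Art | 4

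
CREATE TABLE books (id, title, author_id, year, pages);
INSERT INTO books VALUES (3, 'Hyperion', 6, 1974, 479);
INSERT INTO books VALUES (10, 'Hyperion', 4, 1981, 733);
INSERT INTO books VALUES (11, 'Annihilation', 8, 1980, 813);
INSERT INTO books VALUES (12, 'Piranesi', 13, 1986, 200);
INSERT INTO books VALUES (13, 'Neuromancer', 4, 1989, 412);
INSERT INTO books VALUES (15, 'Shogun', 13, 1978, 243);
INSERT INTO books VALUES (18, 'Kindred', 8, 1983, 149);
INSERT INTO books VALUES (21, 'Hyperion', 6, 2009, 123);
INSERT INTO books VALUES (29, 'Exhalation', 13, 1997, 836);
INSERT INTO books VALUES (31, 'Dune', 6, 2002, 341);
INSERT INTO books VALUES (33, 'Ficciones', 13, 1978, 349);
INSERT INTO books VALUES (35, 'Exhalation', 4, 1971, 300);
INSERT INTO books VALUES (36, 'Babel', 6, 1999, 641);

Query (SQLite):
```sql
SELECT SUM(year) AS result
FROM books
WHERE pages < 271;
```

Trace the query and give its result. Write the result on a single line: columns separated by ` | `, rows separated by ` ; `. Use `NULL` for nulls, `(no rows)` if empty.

7956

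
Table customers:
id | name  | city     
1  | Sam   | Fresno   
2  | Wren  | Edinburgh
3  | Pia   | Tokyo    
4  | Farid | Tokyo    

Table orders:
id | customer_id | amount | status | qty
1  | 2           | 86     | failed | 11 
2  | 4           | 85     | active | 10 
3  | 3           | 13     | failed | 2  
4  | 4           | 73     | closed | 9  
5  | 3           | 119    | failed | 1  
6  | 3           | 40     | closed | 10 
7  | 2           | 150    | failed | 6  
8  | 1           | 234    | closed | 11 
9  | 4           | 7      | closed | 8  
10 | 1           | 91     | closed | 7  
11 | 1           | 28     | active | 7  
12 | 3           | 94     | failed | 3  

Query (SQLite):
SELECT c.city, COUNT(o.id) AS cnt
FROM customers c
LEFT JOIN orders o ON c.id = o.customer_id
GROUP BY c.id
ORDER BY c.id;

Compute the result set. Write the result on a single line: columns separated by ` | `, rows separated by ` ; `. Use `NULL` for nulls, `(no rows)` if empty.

Fresno | 3 ; Edinburgh | 2 ; Tokyo | 4 ; Tokyo | 3

LEFT JOIN keeps every customers row; unmatched ones get NULL for orders columns.
Group by customers.id and compute COUNT(o.id). COUNT(col) of an all-NULL group is 0.
  1: ids {8, 10, 11} → COUNT(o.id)=3
  2: ids {1, 7} → COUNT(o.id)=2
  3: ids {3, 5, 6, 12} → COUNT(o.id)=4
  4: ids {2, 4, 9} → COUNT(o.id)=3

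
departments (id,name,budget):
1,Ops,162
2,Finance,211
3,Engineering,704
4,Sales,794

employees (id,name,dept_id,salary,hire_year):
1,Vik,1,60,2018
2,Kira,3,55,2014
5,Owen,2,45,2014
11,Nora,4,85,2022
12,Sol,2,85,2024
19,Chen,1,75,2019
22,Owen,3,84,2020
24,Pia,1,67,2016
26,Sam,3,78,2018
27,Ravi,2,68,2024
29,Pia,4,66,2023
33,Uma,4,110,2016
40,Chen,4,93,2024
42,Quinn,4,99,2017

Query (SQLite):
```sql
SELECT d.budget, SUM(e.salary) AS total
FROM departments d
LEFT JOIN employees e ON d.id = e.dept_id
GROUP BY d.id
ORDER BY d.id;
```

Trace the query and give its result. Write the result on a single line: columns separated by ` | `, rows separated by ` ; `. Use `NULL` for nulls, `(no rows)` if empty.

162 | 202 ; 211 | 198 ; 704 | 217 ; 794 | 453

LEFT JOIN keeps every departments row; unmatched ones get NULL for employees columns.
Group by departments.id and compute SUM(e.salary). SUM over an all-NULL group is NULL.
  1: ids {1, 19, 24} → SUM(e.salary)=202
  2: ids {5, 12, 27} → SUM(e.salary)=198
  3: ids {2, 22, 26} → SUM(e.salary)=217
  4: ids {11, 29, 33, 40, 42} → SUM(e.salary)=453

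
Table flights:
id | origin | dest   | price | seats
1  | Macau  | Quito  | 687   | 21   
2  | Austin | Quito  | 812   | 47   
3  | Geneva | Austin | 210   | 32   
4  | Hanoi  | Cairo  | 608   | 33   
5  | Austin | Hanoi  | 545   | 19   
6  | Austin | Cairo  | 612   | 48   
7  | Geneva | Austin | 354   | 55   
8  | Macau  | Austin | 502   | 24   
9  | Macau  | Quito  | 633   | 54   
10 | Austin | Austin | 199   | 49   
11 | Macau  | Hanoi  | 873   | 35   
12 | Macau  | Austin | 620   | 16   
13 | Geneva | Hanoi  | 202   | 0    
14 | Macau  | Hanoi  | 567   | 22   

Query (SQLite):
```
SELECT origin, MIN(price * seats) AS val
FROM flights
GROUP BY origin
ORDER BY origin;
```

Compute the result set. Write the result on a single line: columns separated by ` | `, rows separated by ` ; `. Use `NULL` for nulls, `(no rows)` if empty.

Austin | 9751 ; Geneva | 0 ; Hanoi | 20064 ; Macau | 9920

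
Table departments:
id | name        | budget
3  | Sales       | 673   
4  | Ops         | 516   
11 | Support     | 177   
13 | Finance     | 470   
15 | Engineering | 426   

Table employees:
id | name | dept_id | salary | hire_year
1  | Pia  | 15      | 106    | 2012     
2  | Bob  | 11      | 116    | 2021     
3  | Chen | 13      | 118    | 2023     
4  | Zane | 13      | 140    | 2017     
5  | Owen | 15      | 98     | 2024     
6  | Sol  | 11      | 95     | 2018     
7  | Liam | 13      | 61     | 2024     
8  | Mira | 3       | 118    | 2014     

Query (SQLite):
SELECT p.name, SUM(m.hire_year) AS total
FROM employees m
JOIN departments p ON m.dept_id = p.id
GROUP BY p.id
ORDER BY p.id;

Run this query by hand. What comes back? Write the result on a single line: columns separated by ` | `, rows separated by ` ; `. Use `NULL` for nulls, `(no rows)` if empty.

Join each employees row to its departments via dept_id.
Group joined rows by departments.id; compute SUM(m.hire_year) per group.
  3: ids {8} → SUM(m.hire_year)=2014
  11: ids {2, 6} → SUM(m.hire_year)=4039
  13: ids {3, 4, 7} → SUM(m.hire_year)=6064
  15: ids {1, 5} → SUM(m.hire_year)=4036

Sales | 2014 ; Support | 4039 ; Finance | 6064 ; Engineering | 4036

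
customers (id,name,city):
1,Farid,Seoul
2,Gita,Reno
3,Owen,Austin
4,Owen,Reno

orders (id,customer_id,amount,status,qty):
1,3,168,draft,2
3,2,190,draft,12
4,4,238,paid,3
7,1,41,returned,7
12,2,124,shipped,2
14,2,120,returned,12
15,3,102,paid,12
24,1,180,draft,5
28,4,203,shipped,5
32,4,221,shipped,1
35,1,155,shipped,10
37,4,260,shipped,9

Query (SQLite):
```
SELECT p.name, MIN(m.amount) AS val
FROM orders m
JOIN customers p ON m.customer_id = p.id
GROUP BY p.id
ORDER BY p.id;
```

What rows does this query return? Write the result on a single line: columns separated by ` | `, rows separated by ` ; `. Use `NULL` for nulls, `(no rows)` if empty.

Join each orders row to its customers via customer_id.
Group joined rows by customers.id; compute MIN(m.amount) per group.
  1: ids {7, 24, 35} → MIN(m.amount)=41
  2: ids {3, 12, 14} → MIN(m.amount)=120
  3: ids {1, 15} → MIN(m.amount)=102
  4: ids {4, 28, 32, 37} → MIN(m.amount)=203

Farid | 41 ; Gita | 120 ; Owen | 102 ; Owen | 203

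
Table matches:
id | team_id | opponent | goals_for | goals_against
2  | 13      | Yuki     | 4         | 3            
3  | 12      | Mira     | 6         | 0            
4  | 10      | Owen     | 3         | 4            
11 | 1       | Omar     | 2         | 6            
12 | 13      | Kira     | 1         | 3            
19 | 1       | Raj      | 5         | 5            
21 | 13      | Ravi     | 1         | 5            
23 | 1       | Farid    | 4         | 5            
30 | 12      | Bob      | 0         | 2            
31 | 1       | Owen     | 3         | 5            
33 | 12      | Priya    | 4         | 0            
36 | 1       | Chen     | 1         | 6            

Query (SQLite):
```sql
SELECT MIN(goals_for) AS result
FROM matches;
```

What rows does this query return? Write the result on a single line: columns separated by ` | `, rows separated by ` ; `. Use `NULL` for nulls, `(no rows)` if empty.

All goals_for values: [4, 6, 3, 2, 1, 5, 1, 4, 0, 3, 4, 1].
MIN of non-NULL values = 0.

0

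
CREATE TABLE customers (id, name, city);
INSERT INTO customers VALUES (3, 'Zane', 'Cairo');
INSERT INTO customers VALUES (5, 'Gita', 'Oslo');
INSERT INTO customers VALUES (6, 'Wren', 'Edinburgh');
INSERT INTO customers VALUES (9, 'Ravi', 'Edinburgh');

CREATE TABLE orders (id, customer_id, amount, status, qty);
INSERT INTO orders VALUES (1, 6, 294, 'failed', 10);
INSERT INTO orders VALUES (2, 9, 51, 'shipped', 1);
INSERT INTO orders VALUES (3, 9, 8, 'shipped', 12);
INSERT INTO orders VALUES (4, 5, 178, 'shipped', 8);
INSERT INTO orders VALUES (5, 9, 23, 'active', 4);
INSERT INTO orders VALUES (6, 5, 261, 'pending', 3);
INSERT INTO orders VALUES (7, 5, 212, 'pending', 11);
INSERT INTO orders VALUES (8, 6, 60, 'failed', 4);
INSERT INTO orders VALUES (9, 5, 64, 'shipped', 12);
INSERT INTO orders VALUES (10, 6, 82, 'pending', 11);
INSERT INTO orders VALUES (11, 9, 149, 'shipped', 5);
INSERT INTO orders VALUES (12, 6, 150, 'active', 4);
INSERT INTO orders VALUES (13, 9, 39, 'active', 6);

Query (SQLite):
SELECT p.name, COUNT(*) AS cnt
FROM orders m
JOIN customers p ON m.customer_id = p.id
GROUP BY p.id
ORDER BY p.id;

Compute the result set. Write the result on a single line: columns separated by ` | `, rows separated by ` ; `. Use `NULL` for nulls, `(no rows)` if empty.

Gita | 4 ; Wren | 4 ; Ravi | 5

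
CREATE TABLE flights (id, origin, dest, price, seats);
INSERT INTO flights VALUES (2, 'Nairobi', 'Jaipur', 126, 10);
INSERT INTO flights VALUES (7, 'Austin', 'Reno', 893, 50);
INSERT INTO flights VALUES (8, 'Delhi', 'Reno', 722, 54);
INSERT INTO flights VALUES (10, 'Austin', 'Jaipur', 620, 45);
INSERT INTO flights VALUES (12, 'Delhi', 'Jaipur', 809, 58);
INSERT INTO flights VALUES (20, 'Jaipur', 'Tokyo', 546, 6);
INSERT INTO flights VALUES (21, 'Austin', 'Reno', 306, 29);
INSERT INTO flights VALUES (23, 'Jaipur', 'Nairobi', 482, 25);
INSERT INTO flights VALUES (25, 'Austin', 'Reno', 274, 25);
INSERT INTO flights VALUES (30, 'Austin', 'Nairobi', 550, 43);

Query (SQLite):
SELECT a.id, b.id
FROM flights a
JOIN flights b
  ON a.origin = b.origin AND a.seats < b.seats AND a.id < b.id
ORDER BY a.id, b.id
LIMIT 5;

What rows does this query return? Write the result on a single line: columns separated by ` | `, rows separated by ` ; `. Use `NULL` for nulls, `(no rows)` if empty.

Pairs (a,b) with same origin, a.seats < b.seats, a.id < b.id.
origin groups: Austin:{7,10,21,25,30} Delhi:{8,12} Jaipur:{20,23} Nairobi:{2}
Ordered by (a.id, b.id); first 5.

8 | 12 ; 20 | 23 ; 21 | 30 ; 25 | 30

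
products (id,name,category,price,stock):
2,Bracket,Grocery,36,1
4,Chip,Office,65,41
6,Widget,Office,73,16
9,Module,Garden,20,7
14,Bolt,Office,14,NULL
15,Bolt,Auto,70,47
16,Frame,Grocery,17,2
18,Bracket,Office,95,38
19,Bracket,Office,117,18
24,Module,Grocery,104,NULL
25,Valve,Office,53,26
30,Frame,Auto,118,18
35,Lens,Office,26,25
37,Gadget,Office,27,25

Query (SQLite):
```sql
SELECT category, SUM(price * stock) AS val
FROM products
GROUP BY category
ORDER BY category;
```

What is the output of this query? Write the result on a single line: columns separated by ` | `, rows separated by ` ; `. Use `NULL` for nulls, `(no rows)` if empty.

For each row compute price * stock.
Group by category; take SUM of the expression per group.
  Auto: ids {15, 30} → SUM(price * stock)=5414
  Garden: ids {9} → SUM(price * stock)=140
  Grocery: ids {2, 16, 24} → SUM(price * stock)=70
  Office: ids {4, 6, 14, 18, 19, 25, 35, 37} → SUM(price * stock)=12252

Auto | 5414 ; Garden | 140 ; Grocery | 70 ; Office | 12252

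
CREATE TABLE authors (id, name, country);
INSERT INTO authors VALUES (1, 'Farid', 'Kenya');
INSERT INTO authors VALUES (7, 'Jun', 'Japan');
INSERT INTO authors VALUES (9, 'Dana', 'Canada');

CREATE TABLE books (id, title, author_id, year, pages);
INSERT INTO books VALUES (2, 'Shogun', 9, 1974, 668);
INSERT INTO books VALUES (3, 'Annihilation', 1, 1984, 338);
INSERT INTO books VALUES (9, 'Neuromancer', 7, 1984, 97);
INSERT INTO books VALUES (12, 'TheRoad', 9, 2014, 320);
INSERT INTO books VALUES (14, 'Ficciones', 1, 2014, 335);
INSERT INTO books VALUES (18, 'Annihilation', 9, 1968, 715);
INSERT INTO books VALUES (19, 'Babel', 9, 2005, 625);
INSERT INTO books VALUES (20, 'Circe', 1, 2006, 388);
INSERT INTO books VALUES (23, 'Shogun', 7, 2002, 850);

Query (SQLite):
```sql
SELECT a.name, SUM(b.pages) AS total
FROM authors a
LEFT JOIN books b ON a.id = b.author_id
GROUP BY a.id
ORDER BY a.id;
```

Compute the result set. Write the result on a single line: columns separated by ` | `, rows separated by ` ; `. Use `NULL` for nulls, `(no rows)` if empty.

LEFT JOIN keeps every authors row; unmatched ones get NULL for books columns.
Group by authors.id and compute SUM(b.pages). SUM over an all-NULL group is NULL.
  1: ids {3, 14, 20} → SUM(b.pages)=1061
  7: ids {9, 23} → SUM(b.pages)=947
  9: ids {2, 12, 18, 19} → SUM(b.pages)=2328

Farid | 1061 ; Jun | 947 ; Dana | 2328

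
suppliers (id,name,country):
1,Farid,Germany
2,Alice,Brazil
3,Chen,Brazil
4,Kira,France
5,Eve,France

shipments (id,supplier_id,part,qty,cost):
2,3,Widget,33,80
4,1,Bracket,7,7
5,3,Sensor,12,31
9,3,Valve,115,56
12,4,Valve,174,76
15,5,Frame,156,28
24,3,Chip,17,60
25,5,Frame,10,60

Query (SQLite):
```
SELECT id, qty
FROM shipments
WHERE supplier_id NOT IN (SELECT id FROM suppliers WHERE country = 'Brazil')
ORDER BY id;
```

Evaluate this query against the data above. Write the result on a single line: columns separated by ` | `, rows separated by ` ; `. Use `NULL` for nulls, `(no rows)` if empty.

4 | 7 ; 12 | 174 ; 15 | 156 ; 25 | 10

Inner query: suppliers.id where country = 'Brazil'.
Outer: keep shipments rows whose supplier_id is not in that set.
Inner query → {2, 3}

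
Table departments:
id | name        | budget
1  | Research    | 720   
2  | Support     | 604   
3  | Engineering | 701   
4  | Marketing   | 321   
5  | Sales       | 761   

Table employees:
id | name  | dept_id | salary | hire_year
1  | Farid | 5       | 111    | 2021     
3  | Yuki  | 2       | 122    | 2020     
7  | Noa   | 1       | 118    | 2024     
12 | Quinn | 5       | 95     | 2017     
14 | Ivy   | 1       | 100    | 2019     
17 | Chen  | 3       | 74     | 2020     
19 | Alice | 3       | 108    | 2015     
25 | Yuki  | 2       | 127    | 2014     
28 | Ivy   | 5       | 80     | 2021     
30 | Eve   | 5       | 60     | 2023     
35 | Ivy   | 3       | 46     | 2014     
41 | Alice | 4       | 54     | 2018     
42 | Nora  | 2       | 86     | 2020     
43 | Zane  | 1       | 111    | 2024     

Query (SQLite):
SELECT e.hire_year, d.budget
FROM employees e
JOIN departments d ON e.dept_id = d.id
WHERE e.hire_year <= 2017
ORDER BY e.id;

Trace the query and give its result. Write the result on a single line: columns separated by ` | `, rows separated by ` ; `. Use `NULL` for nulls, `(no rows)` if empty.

2017 | 761 ; 2015 | 701 ; 2014 | 604 ; 2014 | 701

Each employees row matches the departments row where dept_id = departments.id.
Then keep rows with e.hire_year <= 2017.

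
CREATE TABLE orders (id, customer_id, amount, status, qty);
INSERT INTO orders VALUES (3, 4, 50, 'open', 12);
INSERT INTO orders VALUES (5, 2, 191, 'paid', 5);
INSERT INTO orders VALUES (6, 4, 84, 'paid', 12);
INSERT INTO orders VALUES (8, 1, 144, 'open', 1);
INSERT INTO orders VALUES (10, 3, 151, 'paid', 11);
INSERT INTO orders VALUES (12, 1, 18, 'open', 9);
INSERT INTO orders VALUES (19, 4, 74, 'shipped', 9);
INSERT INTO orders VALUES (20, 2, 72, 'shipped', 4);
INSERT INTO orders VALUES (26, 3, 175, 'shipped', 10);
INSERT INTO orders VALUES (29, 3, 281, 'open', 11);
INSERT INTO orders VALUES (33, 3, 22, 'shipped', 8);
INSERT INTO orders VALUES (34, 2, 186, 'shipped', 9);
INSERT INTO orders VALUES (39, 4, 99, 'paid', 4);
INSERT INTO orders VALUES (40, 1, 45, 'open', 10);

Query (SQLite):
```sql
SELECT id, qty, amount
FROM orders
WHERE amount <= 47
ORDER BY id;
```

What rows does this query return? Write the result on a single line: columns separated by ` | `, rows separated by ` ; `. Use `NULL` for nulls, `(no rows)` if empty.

amount <= 47: ids {12, 33, 40}

12 | 9 | 18 ; 33 | 8 | 22 ; 40 | 10 | 45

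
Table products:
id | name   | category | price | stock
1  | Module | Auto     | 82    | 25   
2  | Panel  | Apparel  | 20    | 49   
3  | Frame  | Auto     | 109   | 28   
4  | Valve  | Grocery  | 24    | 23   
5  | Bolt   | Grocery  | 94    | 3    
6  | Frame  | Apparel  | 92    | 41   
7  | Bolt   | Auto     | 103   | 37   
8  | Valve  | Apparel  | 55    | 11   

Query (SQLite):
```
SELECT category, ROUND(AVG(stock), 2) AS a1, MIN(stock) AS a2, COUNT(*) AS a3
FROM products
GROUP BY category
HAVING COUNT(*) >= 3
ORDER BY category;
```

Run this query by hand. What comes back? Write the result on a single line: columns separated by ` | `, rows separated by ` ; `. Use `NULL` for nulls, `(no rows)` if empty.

Apparel | 33.67 | 11 | 3 ; Auto | 30 | 25 | 3

Group products by category.
Per group compute: ROUND(AVG(stock), 2), MIN(stock), COUNT(*).
HAVING: drop groups with fewer than 3 rows.
  Apparel: ids {2, 6, 8} → ROUND(AVG(stock), 2)=33.67, MIN(stock)=11, COUNT(*)=3
  Auto: ids {1, 3, 7} → ROUND(AVG(stock), 2)=30, MIN(stock)=25, COUNT(*)=3
  Grocery: ids {4, 5} → ROUND(AVG(stock), 2)=13, MIN(stock)=3, COUNT(*)=2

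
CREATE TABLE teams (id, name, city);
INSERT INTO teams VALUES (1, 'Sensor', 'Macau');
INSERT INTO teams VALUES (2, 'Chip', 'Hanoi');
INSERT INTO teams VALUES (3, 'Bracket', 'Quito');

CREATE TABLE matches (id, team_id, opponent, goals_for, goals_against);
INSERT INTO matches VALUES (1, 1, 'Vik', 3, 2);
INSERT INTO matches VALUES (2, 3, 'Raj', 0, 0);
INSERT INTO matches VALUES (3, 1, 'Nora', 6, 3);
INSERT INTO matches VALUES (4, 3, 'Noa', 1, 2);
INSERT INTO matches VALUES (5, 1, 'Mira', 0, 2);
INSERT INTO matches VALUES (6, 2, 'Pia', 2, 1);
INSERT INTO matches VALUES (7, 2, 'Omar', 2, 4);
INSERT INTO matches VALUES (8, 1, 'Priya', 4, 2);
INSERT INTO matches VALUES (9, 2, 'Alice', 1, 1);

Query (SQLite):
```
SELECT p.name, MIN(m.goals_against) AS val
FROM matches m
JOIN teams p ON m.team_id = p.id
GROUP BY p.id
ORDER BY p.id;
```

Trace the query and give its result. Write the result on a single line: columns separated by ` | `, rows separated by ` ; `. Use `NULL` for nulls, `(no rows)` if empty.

Sensor | 2 ; Chip | 1 ; Bracket | 0

Join each matches row to its teams via team_id.
Group joined rows by teams.id; compute MIN(m.goals_against) per group.
  1: ids {1, 3, 5, 8} → MIN(m.goals_against)=2
  2: ids {6, 7, 9} → MIN(m.goals_against)=1
  3: ids {2, 4} → MIN(m.goals_against)=0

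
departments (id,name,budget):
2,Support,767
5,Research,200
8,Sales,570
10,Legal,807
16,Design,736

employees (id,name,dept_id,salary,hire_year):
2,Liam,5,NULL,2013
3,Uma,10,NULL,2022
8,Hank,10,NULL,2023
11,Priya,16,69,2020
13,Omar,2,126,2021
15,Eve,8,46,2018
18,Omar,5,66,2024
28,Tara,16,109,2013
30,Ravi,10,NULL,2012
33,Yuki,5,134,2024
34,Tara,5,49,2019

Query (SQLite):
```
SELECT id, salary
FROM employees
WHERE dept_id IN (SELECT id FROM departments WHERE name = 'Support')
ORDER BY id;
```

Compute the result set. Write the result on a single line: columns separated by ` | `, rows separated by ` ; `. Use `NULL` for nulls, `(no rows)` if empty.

Inner query: departments.id where name = 'Support'.
Outer: keep employees rows whose dept_id is in that set.
Inner query → {2}

13 | 126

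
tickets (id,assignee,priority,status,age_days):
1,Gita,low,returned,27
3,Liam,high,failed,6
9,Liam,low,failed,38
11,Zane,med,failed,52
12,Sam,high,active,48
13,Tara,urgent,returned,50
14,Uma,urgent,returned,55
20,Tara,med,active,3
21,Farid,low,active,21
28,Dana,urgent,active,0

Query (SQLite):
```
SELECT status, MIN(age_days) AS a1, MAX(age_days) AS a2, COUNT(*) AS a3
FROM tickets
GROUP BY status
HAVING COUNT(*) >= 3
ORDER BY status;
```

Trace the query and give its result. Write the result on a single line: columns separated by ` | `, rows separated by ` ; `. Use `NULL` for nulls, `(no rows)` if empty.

active | 0 | 48 | 4 ; failed | 6 | 52 | 3 ; returned | 27 | 55 | 3

Group tickets by status.
Per group compute: MIN(age_days), MAX(age_days), COUNT(*).
HAVING: drop groups with fewer than 3 rows.
  active: ids {12, 20, 21, 28} → MIN(age_days)=0, MAX(age_days)=48, COUNT(*)=4
  failed: ids {3, 9, 11} → MIN(age_days)=6, MAX(age_days)=52, COUNT(*)=3
  returned: ids {1, 13, 14} → MIN(age_days)=27, MAX(age_days)=55, COUNT(*)=3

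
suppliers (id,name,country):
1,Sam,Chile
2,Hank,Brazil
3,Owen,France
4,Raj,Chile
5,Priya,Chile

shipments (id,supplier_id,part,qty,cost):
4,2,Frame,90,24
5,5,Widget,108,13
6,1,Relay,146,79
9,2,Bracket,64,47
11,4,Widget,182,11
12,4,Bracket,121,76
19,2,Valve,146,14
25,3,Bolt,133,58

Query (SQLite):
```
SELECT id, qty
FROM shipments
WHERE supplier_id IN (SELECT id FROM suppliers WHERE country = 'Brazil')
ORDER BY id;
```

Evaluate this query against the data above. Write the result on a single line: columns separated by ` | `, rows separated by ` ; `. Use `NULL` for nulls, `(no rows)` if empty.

Inner query: suppliers.id where country = 'Brazil'.
Outer: keep shipments rows whose supplier_id is in that set.
Inner query → {2}

4 | 90 ; 9 | 64 ; 19 | 146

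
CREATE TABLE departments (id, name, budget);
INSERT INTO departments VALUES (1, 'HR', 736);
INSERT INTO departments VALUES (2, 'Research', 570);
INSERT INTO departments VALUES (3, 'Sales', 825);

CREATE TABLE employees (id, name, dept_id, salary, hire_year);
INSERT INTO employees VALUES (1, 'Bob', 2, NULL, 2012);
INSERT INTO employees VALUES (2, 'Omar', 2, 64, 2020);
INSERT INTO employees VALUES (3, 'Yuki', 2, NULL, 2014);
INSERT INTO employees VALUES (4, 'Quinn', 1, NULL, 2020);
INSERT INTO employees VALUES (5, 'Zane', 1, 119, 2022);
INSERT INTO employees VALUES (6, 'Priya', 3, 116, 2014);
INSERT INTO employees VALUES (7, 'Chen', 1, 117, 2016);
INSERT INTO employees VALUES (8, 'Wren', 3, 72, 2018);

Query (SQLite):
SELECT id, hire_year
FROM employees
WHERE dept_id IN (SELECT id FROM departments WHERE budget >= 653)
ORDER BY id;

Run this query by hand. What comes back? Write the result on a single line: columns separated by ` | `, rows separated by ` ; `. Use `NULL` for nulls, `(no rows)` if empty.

Inner query: departments.id where budget >= 653.
Outer: keep employees rows whose dept_id is in that set.
Inner query → {1, 3}

4 | 2020 ; 5 | 2022 ; 6 | 2014 ; 7 | 2016 ; 8 | 2018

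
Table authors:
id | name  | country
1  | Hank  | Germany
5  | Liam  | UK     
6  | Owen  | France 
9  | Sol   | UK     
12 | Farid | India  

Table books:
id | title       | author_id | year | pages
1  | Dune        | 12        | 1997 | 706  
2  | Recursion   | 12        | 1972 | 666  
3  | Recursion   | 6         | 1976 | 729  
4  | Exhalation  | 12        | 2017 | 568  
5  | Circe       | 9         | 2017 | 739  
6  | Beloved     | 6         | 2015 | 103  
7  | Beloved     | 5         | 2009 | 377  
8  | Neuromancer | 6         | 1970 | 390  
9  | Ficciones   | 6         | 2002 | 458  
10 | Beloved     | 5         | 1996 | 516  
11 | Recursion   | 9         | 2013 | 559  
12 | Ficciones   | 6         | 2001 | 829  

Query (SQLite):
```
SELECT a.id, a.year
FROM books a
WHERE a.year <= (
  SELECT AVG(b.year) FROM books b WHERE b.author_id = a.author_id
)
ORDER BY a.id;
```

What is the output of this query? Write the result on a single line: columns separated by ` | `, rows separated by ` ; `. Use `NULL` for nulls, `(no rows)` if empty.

For each books row a, compute AVG(year) over rows sharing a.author_id.
Keep row a if a.year <= that per-group AVG.
  author_id=5: AVG(year) = 2002.5
  author_id=6: AVG(year) = 1992.8
  author_id=9: AVG(year) = 2015.0
  author_id=12: AVG(year) = 1995.333333

2 | 1972 ; 3 | 1976 ; 8 | 1970 ; 10 | 1996 ; 11 | 2013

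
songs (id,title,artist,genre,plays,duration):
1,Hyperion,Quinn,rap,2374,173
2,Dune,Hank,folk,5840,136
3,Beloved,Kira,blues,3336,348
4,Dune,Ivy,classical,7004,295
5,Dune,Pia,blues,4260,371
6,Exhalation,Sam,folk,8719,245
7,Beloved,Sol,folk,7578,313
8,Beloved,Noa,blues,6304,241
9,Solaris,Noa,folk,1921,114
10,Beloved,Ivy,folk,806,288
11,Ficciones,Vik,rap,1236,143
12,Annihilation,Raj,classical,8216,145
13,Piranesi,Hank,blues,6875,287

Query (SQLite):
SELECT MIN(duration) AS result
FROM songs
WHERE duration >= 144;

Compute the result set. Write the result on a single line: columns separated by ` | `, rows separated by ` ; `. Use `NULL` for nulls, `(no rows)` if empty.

145

Rows where duration >= 144 → duration values: [173, 348, 295, 371, 245, 313, 241, 288, 145, 287].
MIN of non-NULL values = 145.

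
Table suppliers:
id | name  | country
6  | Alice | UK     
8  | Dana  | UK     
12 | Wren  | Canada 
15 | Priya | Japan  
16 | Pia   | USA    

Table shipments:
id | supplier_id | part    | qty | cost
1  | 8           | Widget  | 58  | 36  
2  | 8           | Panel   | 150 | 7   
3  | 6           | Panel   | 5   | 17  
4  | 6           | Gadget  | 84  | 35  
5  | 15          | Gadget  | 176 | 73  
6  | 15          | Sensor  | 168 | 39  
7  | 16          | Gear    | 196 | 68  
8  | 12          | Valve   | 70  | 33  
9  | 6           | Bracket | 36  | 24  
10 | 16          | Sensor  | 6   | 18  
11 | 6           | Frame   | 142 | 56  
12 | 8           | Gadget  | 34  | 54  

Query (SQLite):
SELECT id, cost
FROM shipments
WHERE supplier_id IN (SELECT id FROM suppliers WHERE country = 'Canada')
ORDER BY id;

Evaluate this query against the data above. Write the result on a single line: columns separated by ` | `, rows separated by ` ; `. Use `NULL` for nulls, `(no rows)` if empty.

Inner query: suppliers.id where country = 'Canada'.
Outer: keep shipments rows whose supplier_id is in that set.
Inner query → {12}

8 | 33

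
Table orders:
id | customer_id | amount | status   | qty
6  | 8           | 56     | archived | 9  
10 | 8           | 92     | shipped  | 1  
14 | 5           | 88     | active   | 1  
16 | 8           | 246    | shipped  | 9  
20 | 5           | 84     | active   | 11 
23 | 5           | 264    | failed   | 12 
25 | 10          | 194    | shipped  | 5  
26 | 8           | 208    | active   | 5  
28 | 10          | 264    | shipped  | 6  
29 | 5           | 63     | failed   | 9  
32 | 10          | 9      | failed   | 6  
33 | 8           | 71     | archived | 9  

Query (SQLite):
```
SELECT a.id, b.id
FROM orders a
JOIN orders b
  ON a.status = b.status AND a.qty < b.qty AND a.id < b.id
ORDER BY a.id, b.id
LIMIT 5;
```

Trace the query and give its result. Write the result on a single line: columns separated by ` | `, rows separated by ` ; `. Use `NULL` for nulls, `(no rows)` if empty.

10 | 16 ; 10 | 25 ; 10 | 28 ; 14 | 20 ; 14 | 26

Pairs (a,b) with same status, a.qty < b.qty, a.id < b.id.
status groups: active:{14,20,26} archived:{6,33} failed:{23,29,32} shipped:{10,16,25,28}
Ordered by (a.id, b.id); first 5.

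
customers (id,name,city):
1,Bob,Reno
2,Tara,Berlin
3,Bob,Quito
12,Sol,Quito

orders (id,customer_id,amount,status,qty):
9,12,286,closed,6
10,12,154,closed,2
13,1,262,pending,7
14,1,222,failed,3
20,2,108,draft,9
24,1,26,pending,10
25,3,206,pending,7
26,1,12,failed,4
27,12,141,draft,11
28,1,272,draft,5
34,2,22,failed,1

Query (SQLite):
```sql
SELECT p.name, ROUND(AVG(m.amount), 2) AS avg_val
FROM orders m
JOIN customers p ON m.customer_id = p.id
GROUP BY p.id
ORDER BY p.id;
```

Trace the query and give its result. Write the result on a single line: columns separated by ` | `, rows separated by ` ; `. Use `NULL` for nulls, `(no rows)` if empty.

Join each orders row to its customers via customer_id.
Group joined rows by customers.id; compute ROUND(AVG(m.amount), 2) per group.
  1: ids {13, 14, 24, 26, 28} → ROUND(AVG(m.amount), 2)=158.8
  2: ids {20, 34} → ROUND(AVG(m.amount), 2)=65
  3: ids {25} → ROUND(AVG(m.amount), 2)=206
  12: ids {9, 10, 27} → ROUND(AVG(m.amount), 2)=193.67

Bob | 158.8 ; Tara | 65 ; Bob | 206 ; Sol | 193.67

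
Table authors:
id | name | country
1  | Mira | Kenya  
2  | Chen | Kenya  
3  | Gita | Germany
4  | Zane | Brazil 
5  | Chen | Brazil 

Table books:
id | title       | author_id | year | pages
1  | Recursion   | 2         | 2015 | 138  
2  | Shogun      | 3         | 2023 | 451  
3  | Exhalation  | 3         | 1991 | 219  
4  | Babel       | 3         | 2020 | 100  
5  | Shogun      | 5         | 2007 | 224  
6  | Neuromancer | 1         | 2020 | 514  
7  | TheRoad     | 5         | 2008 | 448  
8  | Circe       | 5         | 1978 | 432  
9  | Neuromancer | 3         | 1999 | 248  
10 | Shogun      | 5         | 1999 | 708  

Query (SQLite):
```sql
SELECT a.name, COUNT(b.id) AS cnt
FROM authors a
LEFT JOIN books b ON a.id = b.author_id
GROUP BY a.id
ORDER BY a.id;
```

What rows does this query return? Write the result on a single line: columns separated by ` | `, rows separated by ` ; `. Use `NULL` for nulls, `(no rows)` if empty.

Mira | 1 ; Chen | 1 ; Gita | 4 ; Zane | 0 ; Chen | 4

LEFT JOIN keeps every authors row; unmatched ones get NULL for books columns.
Group by authors.id and compute COUNT(b.id). COUNT(col) of an all-NULL group is 0.
  1: ids {6} → COUNT(b.id)=1
  2: ids {1} → COUNT(b.id)=1
  3: ids {2, 3, 4, 9} → COUNT(b.id)=4
  4: ids {—} → COUNT(b.id)=0
  5: ids {5, 7, 8, 10} → COUNT(b.id)=4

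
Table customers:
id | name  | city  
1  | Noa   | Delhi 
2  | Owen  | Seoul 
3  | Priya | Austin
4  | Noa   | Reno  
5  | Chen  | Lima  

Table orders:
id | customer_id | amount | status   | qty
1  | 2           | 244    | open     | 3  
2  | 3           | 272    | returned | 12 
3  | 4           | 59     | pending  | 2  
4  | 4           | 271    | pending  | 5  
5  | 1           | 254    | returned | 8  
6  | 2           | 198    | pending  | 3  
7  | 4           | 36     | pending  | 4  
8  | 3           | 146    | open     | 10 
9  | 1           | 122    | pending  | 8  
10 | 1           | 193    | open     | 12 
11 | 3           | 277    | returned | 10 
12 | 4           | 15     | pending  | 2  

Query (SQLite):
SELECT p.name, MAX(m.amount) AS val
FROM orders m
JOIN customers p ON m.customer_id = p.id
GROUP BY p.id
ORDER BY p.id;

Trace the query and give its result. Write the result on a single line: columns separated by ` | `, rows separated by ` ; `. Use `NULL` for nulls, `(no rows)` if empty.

Noa | 254 ; Owen | 244 ; Priya | 277 ; Noa | 271

Join each orders row to its customers via customer_id.
Group joined rows by customers.id; compute MAX(m.amount) per group.
  1: ids {5, 9, 10} → MAX(m.amount)=254
  2: ids {1, 6} → MAX(m.amount)=244
  3: ids {2, 8, 11} → MAX(m.amount)=277
  4: ids {3, 4, 7, 12} → MAX(m.amount)=271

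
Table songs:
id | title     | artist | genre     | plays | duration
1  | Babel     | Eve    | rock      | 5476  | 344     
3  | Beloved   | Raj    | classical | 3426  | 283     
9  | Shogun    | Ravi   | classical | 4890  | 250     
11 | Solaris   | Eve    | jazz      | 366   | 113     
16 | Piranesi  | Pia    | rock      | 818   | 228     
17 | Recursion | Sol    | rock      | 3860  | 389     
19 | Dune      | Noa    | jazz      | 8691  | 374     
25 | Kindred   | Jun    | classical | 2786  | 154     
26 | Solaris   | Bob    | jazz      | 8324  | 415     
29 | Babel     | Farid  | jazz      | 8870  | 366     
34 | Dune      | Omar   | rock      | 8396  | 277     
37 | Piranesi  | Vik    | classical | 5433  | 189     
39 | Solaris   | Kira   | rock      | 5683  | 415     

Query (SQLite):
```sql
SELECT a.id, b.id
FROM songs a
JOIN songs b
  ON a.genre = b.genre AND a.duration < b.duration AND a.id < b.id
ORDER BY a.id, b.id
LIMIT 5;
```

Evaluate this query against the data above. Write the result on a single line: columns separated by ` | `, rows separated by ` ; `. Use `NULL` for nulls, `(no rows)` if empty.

Pairs (a,b) with same genre, a.duration < b.duration, a.id < b.id.
genre groups: classical:{3,9,25,37} jazz:{11,19,26,29} rock:{1,16,17,34,39}
Ordered by (a.id, b.id); first 5.

1 | 17 ; 1 | 39 ; 11 | 19 ; 11 | 26 ; 11 | 29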